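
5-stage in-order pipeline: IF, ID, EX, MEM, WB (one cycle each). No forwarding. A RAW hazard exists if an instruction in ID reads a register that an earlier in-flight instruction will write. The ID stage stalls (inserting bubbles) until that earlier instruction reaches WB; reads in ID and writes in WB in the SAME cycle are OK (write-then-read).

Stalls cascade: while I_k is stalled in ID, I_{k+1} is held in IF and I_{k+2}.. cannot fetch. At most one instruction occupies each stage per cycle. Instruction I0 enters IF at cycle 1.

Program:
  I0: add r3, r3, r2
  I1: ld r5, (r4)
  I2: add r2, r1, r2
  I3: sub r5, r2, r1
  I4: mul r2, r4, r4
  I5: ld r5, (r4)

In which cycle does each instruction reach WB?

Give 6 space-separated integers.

Answer: 5 6 7 10 11 12

Derivation:
I0 add r3 <- r3,r2: IF@1 ID@2 stall=0 (-) EX@3 MEM@4 WB@5
I1 ld r5 <- r4: IF@2 ID@3 stall=0 (-) EX@4 MEM@5 WB@6
I2 add r2 <- r1,r2: IF@3 ID@4 stall=0 (-) EX@5 MEM@6 WB@7
I3 sub r5 <- r2,r1: IF@4 ID@5 stall=2 (RAW on I2.r2 (WB@7)) EX@8 MEM@9 WB@10
I4 mul r2 <- r4,r4: IF@5 ID@8 stall=0 (-) EX@9 MEM@10 WB@11
I5 ld r5 <- r4: IF@8 ID@9 stall=0 (-) EX@10 MEM@11 WB@12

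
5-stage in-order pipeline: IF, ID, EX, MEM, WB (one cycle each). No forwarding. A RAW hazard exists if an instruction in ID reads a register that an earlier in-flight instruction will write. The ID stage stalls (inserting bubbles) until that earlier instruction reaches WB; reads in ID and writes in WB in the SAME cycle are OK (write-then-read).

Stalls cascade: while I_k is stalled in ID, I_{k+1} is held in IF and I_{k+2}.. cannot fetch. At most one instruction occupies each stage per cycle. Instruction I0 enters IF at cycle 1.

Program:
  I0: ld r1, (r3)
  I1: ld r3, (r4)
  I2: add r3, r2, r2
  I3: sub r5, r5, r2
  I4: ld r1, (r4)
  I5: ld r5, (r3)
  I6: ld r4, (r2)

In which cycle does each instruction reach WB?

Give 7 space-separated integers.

Answer: 5 6 7 8 9 10 11

Derivation:
I0 ld r1 <- r3: IF@1 ID@2 stall=0 (-) EX@3 MEM@4 WB@5
I1 ld r3 <- r4: IF@2 ID@3 stall=0 (-) EX@4 MEM@5 WB@6
I2 add r3 <- r2,r2: IF@3 ID@4 stall=0 (-) EX@5 MEM@6 WB@7
I3 sub r5 <- r5,r2: IF@4 ID@5 stall=0 (-) EX@6 MEM@7 WB@8
I4 ld r1 <- r4: IF@5 ID@6 stall=0 (-) EX@7 MEM@8 WB@9
I5 ld r5 <- r3: IF@6 ID@7 stall=0 (-) EX@8 MEM@9 WB@10
I6 ld r4 <- r2: IF@7 ID@8 stall=0 (-) EX@9 MEM@10 WB@11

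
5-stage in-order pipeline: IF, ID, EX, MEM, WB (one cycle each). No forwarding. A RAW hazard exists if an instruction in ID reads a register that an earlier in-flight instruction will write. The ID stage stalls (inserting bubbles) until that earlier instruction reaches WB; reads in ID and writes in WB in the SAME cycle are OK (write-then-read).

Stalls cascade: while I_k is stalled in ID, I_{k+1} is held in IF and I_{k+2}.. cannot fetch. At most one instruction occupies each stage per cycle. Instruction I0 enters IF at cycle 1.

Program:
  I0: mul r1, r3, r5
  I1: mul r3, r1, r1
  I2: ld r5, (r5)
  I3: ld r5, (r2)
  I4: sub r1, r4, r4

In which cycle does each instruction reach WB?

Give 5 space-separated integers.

Answer: 5 8 9 10 11

Derivation:
I0 mul r1 <- r3,r5: IF@1 ID@2 stall=0 (-) EX@3 MEM@4 WB@5
I1 mul r3 <- r1,r1: IF@2 ID@3 stall=2 (RAW on I0.r1 (WB@5)) EX@6 MEM@7 WB@8
I2 ld r5 <- r5: IF@3 ID@6 stall=0 (-) EX@7 MEM@8 WB@9
I3 ld r5 <- r2: IF@6 ID@7 stall=0 (-) EX@8 MEM@9 WB@10
I4 sub r1 <- r4,r4: IF@7 ID@8 stall=0 (-) EX@9 MEM@10 WB@11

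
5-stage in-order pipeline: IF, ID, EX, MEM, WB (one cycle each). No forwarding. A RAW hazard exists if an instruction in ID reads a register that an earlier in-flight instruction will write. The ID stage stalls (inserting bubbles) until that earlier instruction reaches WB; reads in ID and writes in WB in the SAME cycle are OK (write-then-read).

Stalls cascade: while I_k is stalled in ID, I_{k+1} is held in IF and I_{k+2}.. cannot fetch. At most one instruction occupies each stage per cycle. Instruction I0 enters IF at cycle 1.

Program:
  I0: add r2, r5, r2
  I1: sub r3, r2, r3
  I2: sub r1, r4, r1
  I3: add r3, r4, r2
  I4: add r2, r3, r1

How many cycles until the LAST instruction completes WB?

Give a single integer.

Answer: 13

Derivation:
I0 add r2 <- r5,r2: IF@1 ID@2 stall=0 (-) EX@3 MEM@4 WB@5
I1 sub r3 <- r2,r3: IF@2 ID@3 stall=2 (RAW on I0.r2 (WB@5)) EX@6 MEM@7 WB@8
I2 sub r1 <- r4,r1: IF@3 ID@6 stall=0 (-) EX@7 MEM@8 WB@9
I3 add r3 <- r4,r2: IF@6 ID@7 stall=0 (-) EX@8 MEM@9 WB@10
I4 add r2 <- r3,r1: IF@7 ID@8 stall=2 (RAW on I3.r3 (WB@10)) EX@11 MEM@12 WB@13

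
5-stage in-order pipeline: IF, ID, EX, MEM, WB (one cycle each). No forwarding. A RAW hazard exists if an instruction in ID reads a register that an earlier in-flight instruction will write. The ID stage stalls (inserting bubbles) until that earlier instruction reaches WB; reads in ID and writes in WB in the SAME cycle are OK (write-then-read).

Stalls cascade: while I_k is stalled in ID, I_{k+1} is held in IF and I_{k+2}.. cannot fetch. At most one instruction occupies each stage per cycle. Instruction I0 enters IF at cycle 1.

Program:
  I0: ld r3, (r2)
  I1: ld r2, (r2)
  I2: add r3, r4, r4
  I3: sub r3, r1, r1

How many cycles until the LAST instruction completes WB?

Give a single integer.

I0 ld r3 <- r2: IF@1 ID@2 stall=0 (-) EX@3 MEM@4 WB@5
I1 ld r2 <- r2: IF@2 ID@3 stall=0 (-) EX@4 MEM@5 WB@6
I2 add r3 <- r4,r4: IF@3 ID@4 stall=0 (-) EX@5 MEM@6 WB@7
I3 sub r3 <- r1,r1: IF@4 ID@5 stall=0 (-) EX@6 MEM@7 WB@8

Answer: 8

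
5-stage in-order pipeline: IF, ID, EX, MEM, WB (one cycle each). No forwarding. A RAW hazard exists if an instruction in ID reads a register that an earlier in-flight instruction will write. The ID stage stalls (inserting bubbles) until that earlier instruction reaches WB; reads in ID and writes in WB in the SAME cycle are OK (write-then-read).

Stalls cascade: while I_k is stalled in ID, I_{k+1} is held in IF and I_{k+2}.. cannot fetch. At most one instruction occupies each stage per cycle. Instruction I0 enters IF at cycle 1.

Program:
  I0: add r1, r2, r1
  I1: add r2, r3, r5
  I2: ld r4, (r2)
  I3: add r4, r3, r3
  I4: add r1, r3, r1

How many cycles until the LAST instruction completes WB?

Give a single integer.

I0 add r1 <- r2,r1: IF@1 ID@2 stall=0 (-) EX@3 MEM@4 WB@5
I1 add r2 <- r3,r5: IF@2 ID@3 stall=0 (-) EX@4 MEM@5 WB@6
I2 ld r4 <- r2: IF@3 ID@4 stall=2 (RAW on I1.r2 (WB@6)) EX@7 MEM@8 WB@9
I3 add r4 <- r3,r3: IF@4 ID@7 stall=0 (-) EX@8 MEM@9 WB@10
I4 add r1 <- r3,r1: IF@7 ID@8 stall=0 (-) EX@9 MEM@10 WB@11

Answer: 11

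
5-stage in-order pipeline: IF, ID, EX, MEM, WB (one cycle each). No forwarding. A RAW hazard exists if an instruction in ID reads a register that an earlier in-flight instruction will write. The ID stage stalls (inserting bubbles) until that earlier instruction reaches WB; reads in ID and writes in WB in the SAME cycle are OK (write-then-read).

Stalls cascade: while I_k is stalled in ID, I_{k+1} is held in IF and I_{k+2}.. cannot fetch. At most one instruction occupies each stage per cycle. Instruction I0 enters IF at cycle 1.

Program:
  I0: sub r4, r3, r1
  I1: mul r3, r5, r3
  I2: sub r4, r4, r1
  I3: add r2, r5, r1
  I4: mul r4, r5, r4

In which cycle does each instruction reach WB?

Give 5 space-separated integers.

Answer: 5 6 8 9 11

Derivation:
I0 sub r4 <- r3,r1: IF@1 ID@2 stall=0 (-) EX@3 MEM@4 WB@5
I1 mul r3 <- r5,r3: IF@2 ID@3 stall=0 (-) EX@4 MEM@5 WB@6
I2 sub r4 <- r4,r1: IF@3 ID@4 stall=1 (RAW on I0.r4 (WB@5)) EX@6 MEM@7 WB@8
I3 add r2 <- r5,r1: IF@4 ID@6 stall=0 (-) EX@7 MEM@8 WB@9
I4 mul r4 <- r5,r4: IF@6 ID@7 stall=1 (RAW on I2.r4 (WB@8)) EX@9 MEM@10 WB@11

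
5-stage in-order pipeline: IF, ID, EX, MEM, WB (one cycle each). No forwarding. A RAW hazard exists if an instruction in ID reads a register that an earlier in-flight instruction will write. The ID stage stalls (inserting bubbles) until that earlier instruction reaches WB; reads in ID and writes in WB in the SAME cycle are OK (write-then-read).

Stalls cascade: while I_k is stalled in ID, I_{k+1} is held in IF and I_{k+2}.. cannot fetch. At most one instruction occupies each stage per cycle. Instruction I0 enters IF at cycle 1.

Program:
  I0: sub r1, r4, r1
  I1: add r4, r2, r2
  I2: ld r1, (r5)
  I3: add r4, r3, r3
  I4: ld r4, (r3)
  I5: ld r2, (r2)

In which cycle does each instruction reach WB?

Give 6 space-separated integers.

I0 sub r1 <- r4,r1: IF@1 ID@2 stall=0 (-) EX@3 MEM@4 WB@5
I1 add r4 <- r2,r2: IF@2 ID@3 stall=0 (-) EX@4 MEM@5 WB@6
I2 ld r1 <- r5: IF@3 ID@4 stall=0 (-) EX@5 MEM@6 WB@7
I3 add r4 <- r3,r3: IF@4 ID@5 stall=0 (-) EX@6 MEM@7 WB@8
I4 ld r4 <- r3: IF@5 ID@6 stall=0 (-) EX@7 MEM@8 WB@9
I5 ld r2 <- r2: IF@6 ID@7 stall=0 (-) EX@8 MEM@9 WB@10

Answer: 5 6 7 8 9 10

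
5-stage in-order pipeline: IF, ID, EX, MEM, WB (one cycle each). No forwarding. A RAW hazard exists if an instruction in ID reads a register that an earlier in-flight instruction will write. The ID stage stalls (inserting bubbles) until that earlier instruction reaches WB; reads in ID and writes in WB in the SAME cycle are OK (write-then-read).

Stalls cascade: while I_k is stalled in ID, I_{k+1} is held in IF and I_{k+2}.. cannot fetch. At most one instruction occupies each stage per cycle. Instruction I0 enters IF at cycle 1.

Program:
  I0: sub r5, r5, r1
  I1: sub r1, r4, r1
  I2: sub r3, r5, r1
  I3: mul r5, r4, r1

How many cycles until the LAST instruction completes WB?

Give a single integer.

Answer: 10

Derivation:
I0 sub r5 <- r5,r1: IF@1 ID@2 stall=0 (-) EX@3 MEM@4 WB@5
I1 sub r1 <- r4,r1: IF@2 ID@3 stall=0 (-) EX@4 MEM@5 WB@6
I2 sub r3 <- r5,r1: IF@3 ID@4 stall=2 (RAW on I1.r1 (WB@6)) EX@7 MEM@8 WB@9
I3 mul r5 <- r4,r1: IF@4 ID@7 stall=0 (-) EX@8 MEM@9 WB@10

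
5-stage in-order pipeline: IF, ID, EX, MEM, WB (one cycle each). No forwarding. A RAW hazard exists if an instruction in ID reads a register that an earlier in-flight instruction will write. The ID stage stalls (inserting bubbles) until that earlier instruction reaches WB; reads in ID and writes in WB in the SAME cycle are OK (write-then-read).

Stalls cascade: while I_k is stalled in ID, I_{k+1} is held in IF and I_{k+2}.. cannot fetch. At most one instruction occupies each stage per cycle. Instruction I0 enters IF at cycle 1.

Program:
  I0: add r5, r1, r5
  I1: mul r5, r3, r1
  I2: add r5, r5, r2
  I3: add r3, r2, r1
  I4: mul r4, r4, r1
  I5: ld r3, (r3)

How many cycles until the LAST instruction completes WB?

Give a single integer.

I0 add r5 <- r1,r5: IF@1 ID@2 stall=0 (-) EX@3 MEM@4 WB@5
I1 mul r5 <- r3,r1: IF@2 ID@3 stall=0 (-) EX@4 MEM@5 WB@6
I2 add r5 <- r5,r2: IF@3 ID@4 stall=2 (RAW on I1.r5 (WB@6)) EX@7 MEM@8 WB@9
I3 add r3 <- r2,r1: IF@4 ID@7 stall=0 (-) EX@8 MEM@9 WB@10
I4 mul r4 <- r4,r1: IF@7 ID@8 stall=0 (-) EX@9 MEM@10 WB@11
I5 ld r3 <- r3: IF@8 ID@9 stall=1 (RAW on I3.r3 (WB@10)) EX@11 MEM@12 WB@13

Answer: 13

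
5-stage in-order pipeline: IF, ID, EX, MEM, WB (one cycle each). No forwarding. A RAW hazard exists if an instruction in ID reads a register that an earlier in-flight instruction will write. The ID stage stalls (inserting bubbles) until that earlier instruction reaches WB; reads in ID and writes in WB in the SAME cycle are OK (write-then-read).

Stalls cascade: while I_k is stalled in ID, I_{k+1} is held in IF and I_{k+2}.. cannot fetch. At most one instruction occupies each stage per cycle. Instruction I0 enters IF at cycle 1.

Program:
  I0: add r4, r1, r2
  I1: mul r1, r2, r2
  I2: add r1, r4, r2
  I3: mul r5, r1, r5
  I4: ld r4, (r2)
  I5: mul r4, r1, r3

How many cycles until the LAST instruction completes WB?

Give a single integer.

I0 add r4 <- r1,r2: IF@1 ID@2 stall=0 (-) EX@3 MEM@4 WB@5
I1 mul r1 <- r2,r2: IF@2 ID@3 stall=0 (-) EX@4 MEM@5 WB@6
I2 add r1 <- r4,r2: IF@3 ID@4 stall=1 (RAW on I0.r4 (WB@5)) EX@6 MEM@7 WB@8
I3 mul r5 <- r1,r5: IF@4 ID@6 stall=2 (RAW on I2.r1 (WB@8)) EX@9 MEM@10 WB@11
I4 ld r4 <- r2: IF@6 ID@9 stall=0 (-) EX@10 MEM@11 WB@12
I5 mul r4 <- r1,r3: IF@9 ID@10 stall=0 (-) EX@11 MEM@12 WB@13

Answer: 13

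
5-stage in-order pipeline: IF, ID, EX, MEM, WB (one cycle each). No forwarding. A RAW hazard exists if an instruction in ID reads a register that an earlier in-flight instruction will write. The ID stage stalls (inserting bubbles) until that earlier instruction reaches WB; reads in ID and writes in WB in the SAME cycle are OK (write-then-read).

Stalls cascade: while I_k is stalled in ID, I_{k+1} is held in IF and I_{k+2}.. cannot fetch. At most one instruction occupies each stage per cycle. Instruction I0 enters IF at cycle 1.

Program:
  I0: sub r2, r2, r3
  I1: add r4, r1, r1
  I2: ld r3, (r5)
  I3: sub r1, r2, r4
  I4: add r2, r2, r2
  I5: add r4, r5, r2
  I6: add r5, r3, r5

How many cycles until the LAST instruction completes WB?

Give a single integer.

Answer: 14

Derivation:
I0 sub r2 <- r2,r3: IF@1 ID@2 stall=0 (-) EX@3 MEM@4 WB@5
I1 add r4 <- r1,r1: IF@2 ID@3 stall=0 (-) EX@4 MEM@5 WB@6
I2 ld r3 <- r5: IF@3 ID@4 stall=0 (-) EX@5 MEM@6 WB@7
I3 sub r1 <- r2,r4: IF@4 ID@5 stall=1 (RAW on I1.r4 (WB@6)) EX@7 MEM@8 WB@9
I4 add r2 <- r2,r2: IF@5 ID@7 stall=0 (-) EX@8 MEM@9 WB@10
I5 add r4 <- r5,r2: IF@7 ID@8 stall=2 (RAW on I4.r2 (WB@10)) EX@11 MEM@12 WB@13
I6 add r5 <- r3,r5: IF@8 ID@11 stall=0 (-) EX@12 MEM@13 WB@14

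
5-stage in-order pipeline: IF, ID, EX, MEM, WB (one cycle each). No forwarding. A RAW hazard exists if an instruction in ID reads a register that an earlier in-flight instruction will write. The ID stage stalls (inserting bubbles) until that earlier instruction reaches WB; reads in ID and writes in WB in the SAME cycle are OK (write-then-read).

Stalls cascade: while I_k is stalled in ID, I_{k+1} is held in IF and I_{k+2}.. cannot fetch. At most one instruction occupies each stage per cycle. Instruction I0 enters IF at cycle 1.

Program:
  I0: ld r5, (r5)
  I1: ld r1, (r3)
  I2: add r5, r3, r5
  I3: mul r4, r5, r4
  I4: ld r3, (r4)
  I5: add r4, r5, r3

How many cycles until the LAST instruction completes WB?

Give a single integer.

I0 ld r5 <- r5: IF@1 ID@2 stall=0 (-) EX@3 MEM@4 WB@5
I1 ld r1 <- r3: IF@2 ID@3 stall=0 (-) EX@4 MEM@5 WB@6
I2 add r5 <- r3,r5: IF@3 ID@4 stall=1 (RAW on I0.r5 (WB@5)) EX@6 MEM@7 WB@8
I3 mul r4 <- r5,r4: IF@4 ID@6 stall=2 (RAW on I2.r5 (WB@8)) EX@9 MEM@10 WB@11
I4 ld r3 <- r4: IF@6 ID@9 stall=2 (RAW on I3.r4 (WB@11)) EX@12 MEM@13 WB@14
I5 add r4 <- r5,r3: IF@9 ID@12 stall=2 (RAW on I4.r3 (WB@14)) EX@15 MEM@16 WB@17

Answer: 17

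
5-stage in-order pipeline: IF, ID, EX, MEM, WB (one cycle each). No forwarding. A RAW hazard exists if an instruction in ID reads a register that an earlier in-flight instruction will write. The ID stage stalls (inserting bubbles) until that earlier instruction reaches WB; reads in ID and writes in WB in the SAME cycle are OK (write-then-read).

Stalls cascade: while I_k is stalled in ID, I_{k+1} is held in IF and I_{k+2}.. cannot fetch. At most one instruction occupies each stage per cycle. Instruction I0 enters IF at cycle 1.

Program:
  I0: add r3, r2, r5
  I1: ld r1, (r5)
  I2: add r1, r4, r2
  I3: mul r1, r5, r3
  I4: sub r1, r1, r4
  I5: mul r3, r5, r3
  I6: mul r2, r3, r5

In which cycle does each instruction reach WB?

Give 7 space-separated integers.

I0 add r3 <- r2,r5: IF@1 ID@2 stall=0 (-) EX@3 MEM@4 WB@5
I1 ld r1 <- r5: IF@2 ID@3 stall=0 (-) EX@4 MEM@5 WB@6
I2 add r1 <- r4,r2: IF@3 ID@4 stall=0 (-) EX@5 MEM@6 WB@7
I3 mul r1 <- r5,r3: IF@4 ID@5 stall=0 (-) EX@6 MEM@7 WB@8
I4 sub r1 <- r1,r4: IF@5 ID@6 stall=2 (RAW on I3.r1 (WB@8)) EX@9 MEM@10 WB@11
I5 mul r3 <- r5,r3: IF@6 ID@9 stall=0 (-) EX@10 MEM@11 WB@12
I6 mul r2 <- r3,r5: IF@9 ID@10 stall=2 (RAW on I5.r3 (WB@12)) EX@13 MEM@14 WB@15

Answer: 5 6 7 8 11 12 15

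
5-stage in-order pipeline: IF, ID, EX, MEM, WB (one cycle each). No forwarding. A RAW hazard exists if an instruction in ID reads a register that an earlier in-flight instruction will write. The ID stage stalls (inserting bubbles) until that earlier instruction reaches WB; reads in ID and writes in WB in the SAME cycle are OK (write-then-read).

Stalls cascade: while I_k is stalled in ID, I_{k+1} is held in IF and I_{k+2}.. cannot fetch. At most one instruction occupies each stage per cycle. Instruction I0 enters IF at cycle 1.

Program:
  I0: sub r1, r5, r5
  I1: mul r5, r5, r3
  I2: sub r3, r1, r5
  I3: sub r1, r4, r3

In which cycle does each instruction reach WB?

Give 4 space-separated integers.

I0 sub r1 <- r5,r5: IF@1 ID@2 stall=0 (-) EX@3 MEM@4 WB@5
I1 mul r5 <- r5,r3: IF@2 ID@3 stall=0 (-) EX@4 MEM@5 WB@6
I2 sub r3 <- r1,r5: IF@3 ID@4 stall=2 (RAW on I1.r5 (WB@6)) EX@7 MEM@8 WB@9
I3 sub r1 <- r4,r3: IF@4 ID@7 stall=2 (RAW on I2.r3 (WB@9)) EX@10 MEM@11 WB@12

Answer: 5 6 9 12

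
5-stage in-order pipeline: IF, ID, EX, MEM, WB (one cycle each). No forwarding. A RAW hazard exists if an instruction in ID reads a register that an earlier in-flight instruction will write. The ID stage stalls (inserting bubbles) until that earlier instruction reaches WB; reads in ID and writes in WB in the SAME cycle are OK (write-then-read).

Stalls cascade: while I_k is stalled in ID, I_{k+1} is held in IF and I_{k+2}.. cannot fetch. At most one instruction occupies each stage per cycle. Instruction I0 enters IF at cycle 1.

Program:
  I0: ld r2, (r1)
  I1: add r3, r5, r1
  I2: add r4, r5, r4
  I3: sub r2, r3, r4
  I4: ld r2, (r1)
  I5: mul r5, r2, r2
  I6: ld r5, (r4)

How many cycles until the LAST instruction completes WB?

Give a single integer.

Answer: 15

Derivation:
I0 ld r2 <- r1: IF@1 ID@2 stall=0 (-) EX@3 MEM@4 WB@5
I1 add r3 <- r5,r1: IF@2 ID@3 stall=0 (-) EX@4 MEM@5 WB@6
I2 add r4 <- r5,r4: IF@3 ID@4 stall=0 (-) EX@5 MEM@6 WB@7
I3 sub r2 <- r3,r4: IF@4 ID@5 stall=2 (RAW on I2.r4 (WB@7)) EX@8 MEM@9 WB@10
I4 ld r2 <- r1: IF@5 ID@8 stall=0 (-) EX@9 MEM@10 WB@11
I5 mul r5 <- r2,r2: IF@8 ID@9 stall=2 (RAW on I4.r2 (WB@11)) EX@12 MEM@13 WB@14
I6 ld r5 <- r4: IF@9 ID@12 stall=0 (-) EX@13 MEM@14 WB@15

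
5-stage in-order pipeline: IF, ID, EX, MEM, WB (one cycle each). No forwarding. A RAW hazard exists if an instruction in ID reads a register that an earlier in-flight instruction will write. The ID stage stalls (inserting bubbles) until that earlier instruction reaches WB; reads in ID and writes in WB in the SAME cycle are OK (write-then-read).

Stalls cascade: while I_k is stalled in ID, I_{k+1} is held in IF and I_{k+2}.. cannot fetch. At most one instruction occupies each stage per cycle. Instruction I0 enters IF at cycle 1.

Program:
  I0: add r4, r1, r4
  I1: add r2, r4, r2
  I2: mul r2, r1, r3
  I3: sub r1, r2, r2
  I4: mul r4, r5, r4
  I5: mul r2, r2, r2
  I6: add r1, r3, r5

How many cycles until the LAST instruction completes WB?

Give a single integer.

Answer: 15

Derivation:
I0 add r4 <- r1,r4: IF@1 ID@2 stall=0 (-) EX@3 MEM@4 WB@5
I1 add r2 <- r4,r2: IF@2 ID@3 stall=2 (RAW on I0.r4 (WB@5)) EX@6 MEM@7 WB@8
I2 mul r2 <- r1,r3: IF@3 ID@6 stall=0 (-) EX@7 MEM@8 WB@9
I3 sub r1 <- r2,r2: IF@6 ID@7 stall=2 (RAW on I2.r2 (WB@9)) EX@10 MEM@11 WB@12
I4 mul r4 <- r5,r4: IF@7 ID@10 stall=0 (-) EX@11 MEM@12 WB@13
I5 mul r2 <- r2,r2: IF@10 ID@11 stall=0 (-) EX@12 MEM@13 WB@14
I6 add r1 <- r3,r5: IF@11 ID@12 stall=0 (-) EX@13 MEM@14 WB@15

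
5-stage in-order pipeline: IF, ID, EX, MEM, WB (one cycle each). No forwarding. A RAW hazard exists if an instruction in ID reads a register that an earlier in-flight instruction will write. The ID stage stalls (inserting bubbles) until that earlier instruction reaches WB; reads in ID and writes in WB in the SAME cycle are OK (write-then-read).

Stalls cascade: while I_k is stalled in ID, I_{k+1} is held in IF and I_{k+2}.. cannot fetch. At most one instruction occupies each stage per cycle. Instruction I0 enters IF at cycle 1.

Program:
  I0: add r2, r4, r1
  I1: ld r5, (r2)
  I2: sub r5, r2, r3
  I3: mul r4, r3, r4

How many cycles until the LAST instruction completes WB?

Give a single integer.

I0 add r2 <- r4,r1: IF@1 ID@2 stall=0 (-) EX@3 MEM@4 WB@5
I1 ld r5 <- r2: IF@2 ID@3 stall=2 (RAW on I0.r2 (WB@5)) EX@6 MEM@7 WB@8
I2 sub r5 <- r2,r3: IF@3 ID@6 stall=0 (-) EX@7 MEM@8 WB@9
I3 mul r4 <- r3,r4: IF@6 ID@7 stall=0 (-) EX@8 MEM@9 WB@10

Answer: 10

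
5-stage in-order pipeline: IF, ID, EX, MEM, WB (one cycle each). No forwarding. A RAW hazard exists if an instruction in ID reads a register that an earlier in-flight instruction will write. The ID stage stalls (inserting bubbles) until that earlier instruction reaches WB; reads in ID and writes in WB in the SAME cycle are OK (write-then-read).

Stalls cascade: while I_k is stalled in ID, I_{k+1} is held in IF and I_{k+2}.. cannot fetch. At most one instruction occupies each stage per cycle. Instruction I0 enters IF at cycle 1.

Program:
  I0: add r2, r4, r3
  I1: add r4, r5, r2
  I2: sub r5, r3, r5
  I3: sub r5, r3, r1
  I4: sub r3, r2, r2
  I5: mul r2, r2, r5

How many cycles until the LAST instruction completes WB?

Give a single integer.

I0 add r2 <- r4,r3: IF@1 ID@2 stall=0 (-) EX@3 MEM@4 WB@5
I1 add r4 <- r5,r2: IF@2 ID@3 stall=2 (RAW on I0.r2 (WB@5)) EX@6 MEM@7 WB@8
I2 sub r5 <- r3,r5: IF@3 ID@6 stall=0 (-) EX@7 MEM@8 WB@9
I3 sub r5 <- r3,r1: IF@6 ID@7 stall=0 (-) EX@8 MEM@9 WB@10
I4 sub r3 <- r2,r2: IF@7 ID@8 stall=0 (-) EX@9 MEM@10 WB@11
I5 mul r2 <- r2,r5: IF@8 ID@9 stall=1 (RAW on I3.r5 (WB@10)) EX@11 MEM@12 WB@13

Answer: 13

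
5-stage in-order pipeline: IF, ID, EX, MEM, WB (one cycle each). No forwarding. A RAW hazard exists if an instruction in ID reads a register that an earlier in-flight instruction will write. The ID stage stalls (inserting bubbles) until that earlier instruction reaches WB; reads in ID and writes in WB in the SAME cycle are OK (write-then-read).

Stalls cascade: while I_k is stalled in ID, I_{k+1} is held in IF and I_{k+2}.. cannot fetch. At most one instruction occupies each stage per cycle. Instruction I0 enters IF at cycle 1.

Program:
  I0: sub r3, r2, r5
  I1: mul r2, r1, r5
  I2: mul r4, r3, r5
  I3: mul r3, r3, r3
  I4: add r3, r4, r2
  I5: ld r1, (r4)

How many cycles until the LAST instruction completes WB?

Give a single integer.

Answer: 12

Derivation:
I0 sub r3 <- r2,r5: IF@1 ID@2 stall=0 (-) EX@3 MEM@4 WB@5
I1 mul r2 <- r1,r5: IF@2 ID@3 stall=0 (-) EX@4 MEM@5 WB@6
I2 mul r4 <- r3,r5: IF@3 ID@4 stall=1 (RAW on I0.r3 (WB@5)) EX@6 MEM@7 WB@8
I3 mul r3 <- r3,r3: IF@4 ID@6 stall=0 (-) EX@7 MEM@8 WB@9
I4 add r3 <- r4,r2: IF@6 ID@7 stall=1 (RAW on I2.r4 (WB@8)) EX@9 MEM@10 WB@11
I5 ld r1 <- r4: IF@7 ID@9 stall=0 (-) EX@10 MEM@11 WB@12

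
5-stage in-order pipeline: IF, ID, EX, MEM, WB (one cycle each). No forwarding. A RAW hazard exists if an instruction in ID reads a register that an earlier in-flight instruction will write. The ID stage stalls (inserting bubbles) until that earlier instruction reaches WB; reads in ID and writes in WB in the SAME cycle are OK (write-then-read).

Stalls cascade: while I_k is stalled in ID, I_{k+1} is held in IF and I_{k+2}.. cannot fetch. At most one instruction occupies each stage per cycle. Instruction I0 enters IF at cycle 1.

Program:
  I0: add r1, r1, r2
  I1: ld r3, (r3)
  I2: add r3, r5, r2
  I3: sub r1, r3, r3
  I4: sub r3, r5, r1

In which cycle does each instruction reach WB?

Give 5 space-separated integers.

Answer: 5 6 7 10 13

Derivation:
I0 add r1 <- r1,r2: IF@1 ID@2 stall=0 (-) EX@3 MEM@4 WB@5
I1 ld r3 <- r3: IF@2 ID@3 stall=0 (-) EX@4 MEM@5 WB@6
I2 add r3 <- r5,r2: IF@3 ID@4 stall=0 (-) EX@5 MEM@6 WB@7
I3 sub r1 <- r3,r3: IF@4 ID@5 stall=2 (RAW on I2.r3 (WB@7)) EX@8 MEM@9 WB@10
I4 sub r3 <- r5,r1: IF@5 ID@8 stall=2 (RAW on I3.r1 (WB@10)) EX@11 MEM@12 WB@13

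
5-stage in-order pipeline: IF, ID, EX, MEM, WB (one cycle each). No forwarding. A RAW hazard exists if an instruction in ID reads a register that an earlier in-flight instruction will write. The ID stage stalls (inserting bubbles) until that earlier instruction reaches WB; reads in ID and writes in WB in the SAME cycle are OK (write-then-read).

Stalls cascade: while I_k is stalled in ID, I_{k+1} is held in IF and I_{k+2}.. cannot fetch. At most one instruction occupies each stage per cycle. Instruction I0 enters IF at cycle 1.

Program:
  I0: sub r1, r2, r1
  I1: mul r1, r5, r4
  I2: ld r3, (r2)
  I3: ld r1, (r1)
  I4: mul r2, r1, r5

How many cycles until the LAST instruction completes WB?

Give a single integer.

I0 sub r1 <- r2,r1: IF@1 ID@2 stall=0 (-) EX@3 MEM@4 WB@5
I1 mul r1 <- r5,r4: IF@2 ID@3 stall=0 (-) EX@4 MEM@5 WB@6
I2 ld r3 <- r2: IF@3 ID@4 stall=0 (-) EX@5 MEM@6 WB@7
I3 ld r1 <- r1: IF@4 ID@5 stall=1 (RAW on I1.r1 (WB@6)) EX@7 MEM@8 WB@9
I4 mul r2 <- r1,r5: IF@5 ID@7 stall=2 (RAW on I3.r1 (WB@9)) EX@10 MEM@11 WB@12

Answer: 12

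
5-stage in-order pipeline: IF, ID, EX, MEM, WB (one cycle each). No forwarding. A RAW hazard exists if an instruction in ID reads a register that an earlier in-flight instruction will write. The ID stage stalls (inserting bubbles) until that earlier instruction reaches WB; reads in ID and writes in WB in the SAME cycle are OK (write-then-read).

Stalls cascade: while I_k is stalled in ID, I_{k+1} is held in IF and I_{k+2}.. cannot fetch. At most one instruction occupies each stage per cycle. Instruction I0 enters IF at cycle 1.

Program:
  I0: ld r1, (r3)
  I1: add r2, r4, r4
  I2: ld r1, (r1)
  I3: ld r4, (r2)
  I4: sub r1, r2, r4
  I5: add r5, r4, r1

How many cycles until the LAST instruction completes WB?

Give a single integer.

Answer: 15

Derivation:
I0 ld r1 <- r3: IF@1 ID@2 stall=0 (-) EX@3 MEM@4 WB@5
I1 add r2 <- r4,r4: IF@2 ID@3 stall=0 (-) EX@4 MEM@5 WB@6
I2 ld r1 <- r1: IF@3 ID@4 stall=1 (RAW on I0.r1 (WB@5)) EX@6 MEM@7 WB@8
I3 ld r4 <- r2: IF@4 ID@6 stall=0 (-) EX@7 MEM@8 WB@9
I4 sub r1 <- r2,r4: IF@6 ID@7 stall=2 (RAW on I3.r4 (WB@9)) EX@10 MEM@11 WB@12
I5 add r5 <- r4,r1: IF@7 ID@10 stall=2 (RAW on I4.r1 (WB@12)) EX@13 MEM@14 WB@15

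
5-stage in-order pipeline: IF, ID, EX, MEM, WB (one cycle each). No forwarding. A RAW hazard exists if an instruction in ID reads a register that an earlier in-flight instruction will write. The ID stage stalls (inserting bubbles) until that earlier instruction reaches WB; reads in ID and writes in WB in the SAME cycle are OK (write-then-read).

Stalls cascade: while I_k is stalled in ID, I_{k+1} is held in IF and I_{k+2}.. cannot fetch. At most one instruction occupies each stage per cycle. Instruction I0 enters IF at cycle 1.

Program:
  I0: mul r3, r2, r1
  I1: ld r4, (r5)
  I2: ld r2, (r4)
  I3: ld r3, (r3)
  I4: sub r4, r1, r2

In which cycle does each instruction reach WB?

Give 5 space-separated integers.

Answer: 5 6 9 10 12

Derivation:
I0 mul r3 <- r2,r1: IF@1 ID@2 stall=0 (-) EX@3 MEM@4 WB@5
I1 ld r4 <- r5: IF@2 ID@3 stall=0 (-) EX@4 MEM@5 WB@6
I2 ld r2 <- r4: IF@3 ID@4 stall=2 (RAW on I1.r4 (WB@6)) EX@7 MEM@8 WB@9
I3 ld r3 <- r3: IF@4 ID@7 stall=0 (-) EX@8 MEM@9 WB@10
I4 sub r4 <- r1,r2: IF@7 ID@8 stall=1 (RAW on I2.r2 (WB@9)) EX@10 MEM@11 WB@12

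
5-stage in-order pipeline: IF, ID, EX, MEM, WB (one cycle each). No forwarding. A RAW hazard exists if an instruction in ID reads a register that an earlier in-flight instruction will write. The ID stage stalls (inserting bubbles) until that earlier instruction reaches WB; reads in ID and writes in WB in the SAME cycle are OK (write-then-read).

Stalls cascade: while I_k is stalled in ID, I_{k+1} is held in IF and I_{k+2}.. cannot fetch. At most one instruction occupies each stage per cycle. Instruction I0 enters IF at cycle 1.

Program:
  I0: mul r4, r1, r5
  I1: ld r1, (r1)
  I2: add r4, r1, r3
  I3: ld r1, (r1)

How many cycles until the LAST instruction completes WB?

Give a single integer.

I0 mul r4 <- r1,r5: IF@1 ID@2 stall=0 (-) EX@3 MEM@4 WB@5
I1 ld r1 <- r1: IF@2 ID@3 stall=0 (-) EX@4 MEM@5 WB@6
I2 add r4 <- r1,r3: IF@3 ID@4 stall=2 (RAW on I1.r1 (WB@6)) EX@7 MEM@8 WB@9
I3 ld r1 <- r1: IF@4 ID@7 stall=0 (-) EX@8 MEM@9 WB@10

Answer: 10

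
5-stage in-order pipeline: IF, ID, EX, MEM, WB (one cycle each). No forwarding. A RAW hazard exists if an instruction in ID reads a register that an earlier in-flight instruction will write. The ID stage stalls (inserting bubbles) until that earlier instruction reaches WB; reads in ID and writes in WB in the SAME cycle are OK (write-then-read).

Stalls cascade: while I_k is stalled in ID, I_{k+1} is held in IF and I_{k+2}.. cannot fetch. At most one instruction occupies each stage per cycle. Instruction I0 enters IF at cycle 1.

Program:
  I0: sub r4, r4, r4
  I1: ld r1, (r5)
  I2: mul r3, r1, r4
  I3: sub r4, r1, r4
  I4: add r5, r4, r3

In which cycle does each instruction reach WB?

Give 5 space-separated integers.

I0 sub r4 <- r4,r4: IF@1 ID@2 stall=0 (-) EX@3 MEM@4 WB@5
I1 ld r1 <- r5: IF@2 ID@3 stall=0 (-) EX@4 MEM@5 WB@6
I2 mul r3 <- r1,r4: IF@3 ID@4 stall=2 (RAW on I1.r1 (WB@6)) EX@7 MEM@8 WB@9
I3 sub r4 <- r1,r4: IF@4 ID@7 stall=0 (-) EX@8 MEM@9 WB@10
I4 add r5 <- r4,r3: IF@7 ID@8 stall=2 (RAW on I3.r4 (WB@10)) EX@11 MEM@12 WB@13

Answer: 5 6 9 10 13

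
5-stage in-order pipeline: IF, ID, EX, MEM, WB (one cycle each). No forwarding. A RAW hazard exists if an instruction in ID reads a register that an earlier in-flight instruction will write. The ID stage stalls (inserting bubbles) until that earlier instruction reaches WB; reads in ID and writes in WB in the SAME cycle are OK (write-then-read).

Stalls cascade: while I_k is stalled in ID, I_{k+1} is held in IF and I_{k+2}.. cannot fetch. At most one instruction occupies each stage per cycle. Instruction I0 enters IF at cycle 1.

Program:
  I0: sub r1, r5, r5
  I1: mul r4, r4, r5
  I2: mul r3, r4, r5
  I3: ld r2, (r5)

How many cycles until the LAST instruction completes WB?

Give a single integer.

I0 sub r1 <- r5,r5: IF@1 ID@2 stall=0 (-) EX@3 MEM@4 WB@5
I1 mul r4 <- r4,r5: IF@2 ID@3 stall=0 (-) EX@4 MEM@5 WB@6
I2 mul r3 <- r4,r5: IF@3 ID@4 stall=2 (RAW on I1.r4 (WB@6)) EX@7 MEM@8 WB@9
I3 ld r2 <- r5: IF@4 ID@7 stall=0 (-) EX@8 MEM@9 WB@10

Answer: 10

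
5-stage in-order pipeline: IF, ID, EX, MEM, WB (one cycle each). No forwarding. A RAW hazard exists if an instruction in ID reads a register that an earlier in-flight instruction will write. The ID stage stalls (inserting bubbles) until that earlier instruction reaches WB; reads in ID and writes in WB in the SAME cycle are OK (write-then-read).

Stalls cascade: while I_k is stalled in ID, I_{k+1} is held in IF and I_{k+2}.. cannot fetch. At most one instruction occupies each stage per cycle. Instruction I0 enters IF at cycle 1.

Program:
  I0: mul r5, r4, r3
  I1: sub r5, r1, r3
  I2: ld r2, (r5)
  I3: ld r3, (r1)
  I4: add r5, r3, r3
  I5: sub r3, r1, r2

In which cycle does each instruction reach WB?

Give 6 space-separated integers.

Answer: 5 6 9 10 13 14

Derivation:
I0 mul r5 <- r4,r3: IF@1 ID@2 stall=0 (-) EX@3 MEM@4 WB@5
I1 sub r5 <- r1,r3: IF@2 ID@3 stall=0 (-) EX@4 MEM@5 WB@6
I2 ld r2 <- r5: IF@3 ID@4 stall=2 (RAW on I1.r5 (WB@6)) EX@7 MEM@8 WB@9
I3 ld r3 <- r1: IF@4 ID@7 stall=0 (-) EX@8 MEM@9 WB@10
I4 add r5 <- r3,r3: IF@7 ID@8 stall=2 (RAW on I3.r3 (WB@10)) EX@11 MEM@12 WB@13
I5 sub r3 <- r1,r2: IF@8 ID@11 stall=0 (-) EX@12 MEM@13 WB@14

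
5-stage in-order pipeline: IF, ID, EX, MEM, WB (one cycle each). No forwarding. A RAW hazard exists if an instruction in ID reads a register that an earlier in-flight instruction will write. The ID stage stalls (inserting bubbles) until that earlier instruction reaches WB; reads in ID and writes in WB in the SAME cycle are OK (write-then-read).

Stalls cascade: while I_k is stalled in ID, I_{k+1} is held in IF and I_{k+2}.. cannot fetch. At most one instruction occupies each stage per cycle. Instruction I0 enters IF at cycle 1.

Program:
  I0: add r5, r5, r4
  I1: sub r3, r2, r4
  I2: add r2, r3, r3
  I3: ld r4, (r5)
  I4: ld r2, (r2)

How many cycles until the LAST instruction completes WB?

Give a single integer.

Answer: 12

Derivation:
I0 add r5 <- r5,r4: IF@1 ID@2 stall=0 (-) EX@3 MEM@4 WB@5
I1 sub r3 <- r2,r4: IF@2 ID@3 stall=0 (-) EX@4 MEM@5 WB@6
I2 add r2 <- r3,r3: IF@3 ID@4 stall=2 (RAW on I1.r3 (WB@6)) EX@7 MEM@8 WB@9
I3 ld r4 <- r5: IF@4 ID@7 stall=0 (-) EX@8 MEM@9 WB@10
I4 ld r2 <- r2: IF@7 ID@8 stall=1 (RAW on I2.r2 (WB@9)) EX@10 MEM@11 WB@12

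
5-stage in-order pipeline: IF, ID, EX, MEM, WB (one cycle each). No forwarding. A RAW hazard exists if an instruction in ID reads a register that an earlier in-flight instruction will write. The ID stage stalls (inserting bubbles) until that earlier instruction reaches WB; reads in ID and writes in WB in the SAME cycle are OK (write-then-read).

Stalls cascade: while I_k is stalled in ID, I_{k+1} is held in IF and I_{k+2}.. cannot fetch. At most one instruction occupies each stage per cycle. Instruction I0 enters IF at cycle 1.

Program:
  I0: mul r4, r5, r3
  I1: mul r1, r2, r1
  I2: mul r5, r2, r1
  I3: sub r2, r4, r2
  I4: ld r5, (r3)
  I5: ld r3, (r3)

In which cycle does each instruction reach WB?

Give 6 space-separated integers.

Answer: 5 6 9 10 11 12

Derivation:
I0 mul r4 <- r5,r3: IF@1 ID@2 stall=0 (-) EX@3 MEM@4 WB@5
I1 mul r1 <- r2,r1: IF@2 ID@3 stall=0 (-) EX@4 MEM@5 WB@6
I2 mul r5 <- r2,r1: IF@3 ID@4 stall=2 (RAW on I1.r1 (WB@6)) EX@7 MEM@8 WB@9
I3 sub r2 <- r4,r2: IF@4 ID@7 stall=0 (-) EX@8 MEM@9 WB@10
I4 ld r5 <- r3: IF@7 ID@8 stall=0 (-) EX@9 MEM@10 WB@11
I5 ld r3 <- r3: IF@8 ID@9 stall=0 (-) EX@10 MEM@11 WB@12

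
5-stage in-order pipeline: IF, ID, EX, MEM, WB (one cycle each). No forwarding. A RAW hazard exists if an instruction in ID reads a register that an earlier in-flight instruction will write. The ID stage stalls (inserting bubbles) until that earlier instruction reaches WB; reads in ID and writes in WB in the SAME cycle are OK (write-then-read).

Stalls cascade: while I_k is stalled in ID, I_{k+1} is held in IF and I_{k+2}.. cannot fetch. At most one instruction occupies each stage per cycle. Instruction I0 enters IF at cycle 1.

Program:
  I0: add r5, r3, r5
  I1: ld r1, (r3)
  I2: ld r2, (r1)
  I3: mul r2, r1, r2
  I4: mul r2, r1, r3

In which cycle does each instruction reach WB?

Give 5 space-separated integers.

Answer: 5 6 9 12 13

Derivation:
I0 add r5 <- r3,r5: IF@1 ID@2 stall=0 (-) EX@3 MEM@4 WB@5
I1 ld r1 <- r3: IF@2 ID@3 stall=0 (-) EX@4 MEM@5 WB@6
I2 ld r2 <- r1: IF@3 ID@4 stall=2 (RAW on I1.r1 (WB@6)) EX@7 MEM@8 WB@9
I3 mul r2 <- r1,r2: IF@4 ID@7 stall=2 (RAW on I2.r2 (WB@9)) EX@10 MEM@11 WB@12
I4 mul r2 <- r1,r3: IF@7 ID@10 stall=0 (-) EX@11 MEM@12 WB@13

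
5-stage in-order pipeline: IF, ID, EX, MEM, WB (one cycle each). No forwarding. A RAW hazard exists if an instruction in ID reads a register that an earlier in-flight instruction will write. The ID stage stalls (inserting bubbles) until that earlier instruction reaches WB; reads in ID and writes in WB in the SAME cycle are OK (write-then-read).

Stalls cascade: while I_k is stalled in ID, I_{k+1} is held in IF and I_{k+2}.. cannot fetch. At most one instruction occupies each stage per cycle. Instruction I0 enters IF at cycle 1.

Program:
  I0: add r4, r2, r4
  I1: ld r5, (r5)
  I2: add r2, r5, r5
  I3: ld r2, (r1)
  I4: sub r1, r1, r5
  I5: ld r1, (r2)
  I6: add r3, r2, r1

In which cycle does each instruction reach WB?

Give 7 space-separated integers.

Answer: 5 6 9 10 11 13 16

Derivation:
I0 add r4 <- r2,r4: IF@1 ID@2 stall=0 (-) EX@3 MEM@4 WB@5
I1 ld r5 <- r5: IF@2 ID@3 stall=0 (-) EX@4 MEM@5 WB@6
I2 add r2 <- r5,r5: IF@3 ID@4 stall=2 (RAW on I1.r5 (WB@6)) EX@7 MEM@8 WB@9
I3 ld r2 <- r1: IF@4 ID@7 stall=0 (-) EX@8 MEM@9 WB@10
I4 sub r1 <- r1,r5: IF@7 ID@8 stall=0 (-) EX@9 MEM@10 WB@11
I5 ld r1 <- r2: IF@8 ID@9 stall=1 (RAW on I3.r2 (WB@10)) EX@11 MEM@12 WB@13
I6 add r3 <- r2,r1: IF@9 ID@11 stall=2 (RAW on I5.r1 (WB@13)) EX@14 MEM@15 WB@16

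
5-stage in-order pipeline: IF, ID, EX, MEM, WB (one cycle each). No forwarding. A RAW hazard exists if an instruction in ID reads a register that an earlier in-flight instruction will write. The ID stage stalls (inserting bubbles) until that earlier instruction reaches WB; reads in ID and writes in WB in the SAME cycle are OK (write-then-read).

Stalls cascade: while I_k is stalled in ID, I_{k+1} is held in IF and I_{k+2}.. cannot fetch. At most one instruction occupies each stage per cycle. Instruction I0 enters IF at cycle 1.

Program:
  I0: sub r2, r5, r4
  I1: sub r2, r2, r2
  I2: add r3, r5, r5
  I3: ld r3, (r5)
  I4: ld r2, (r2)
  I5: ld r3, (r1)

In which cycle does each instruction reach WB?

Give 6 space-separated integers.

Answer: 5 8 9 10 11 12

Derivation:
I0 sub r2 <- r5,r4: IF@1 ID@2 stall=0 (-) EX@3 MEM@4 WB@5
I1 sub r2 <- r2,r2: IF@2 ID@3 stall=2 (RAW on I0.r2 (WB@5)) EX@6 MEM@7 WB@8
I2 add r3 <- r5,r5: IF@3 ID@6 stall=0 (-) EX@7 MEM@8 WB@9
I3 ld r3 <- r5: IF@6 ID@7 stall=0 (-) EX@8 MEM@9 WB@10
I4 ld r2 <- r2: IF@7 ID@8 stall=0 (-) EX@9 MEM@10 WB@11
I5 ld r3 <- r1: IF@8 ID@9 stall=0 (-) EX@10 MEM@11 WB@12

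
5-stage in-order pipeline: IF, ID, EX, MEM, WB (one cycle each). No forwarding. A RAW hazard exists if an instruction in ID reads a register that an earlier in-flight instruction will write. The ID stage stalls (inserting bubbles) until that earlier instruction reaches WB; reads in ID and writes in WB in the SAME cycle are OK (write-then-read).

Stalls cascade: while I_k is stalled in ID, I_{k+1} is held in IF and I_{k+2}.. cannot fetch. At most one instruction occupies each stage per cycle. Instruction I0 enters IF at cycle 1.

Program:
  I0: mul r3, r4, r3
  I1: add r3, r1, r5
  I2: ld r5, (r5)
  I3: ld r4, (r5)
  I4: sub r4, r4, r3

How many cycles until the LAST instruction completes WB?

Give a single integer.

Answer: 13

Derivation:
I0 mul r3 <- r4,r3: IF@1 ID@2 stall=0 (-) EX@3 MEM@4 WB@5
I1 add r3 <- r1,r5: IF@2 ID@3 stall=0 (-) EX@4 MEM@5 WB@6
I2 ld r5 <- r5: IF@3 ID@4 stall=0 (-) EX@5 MEM@6 WB@7
I3 ld r4 <- r5: IF@4 ID@5 stall=2 (RAW on I2.r5 (WB@7)) EX@8 MEM@9 WB@10
I4 sub r4 <- r4,r3: IF@5 ID@8 stall=2 (RAW on I3.r4 (WB@10)) EX@11 MEM@12 WB@13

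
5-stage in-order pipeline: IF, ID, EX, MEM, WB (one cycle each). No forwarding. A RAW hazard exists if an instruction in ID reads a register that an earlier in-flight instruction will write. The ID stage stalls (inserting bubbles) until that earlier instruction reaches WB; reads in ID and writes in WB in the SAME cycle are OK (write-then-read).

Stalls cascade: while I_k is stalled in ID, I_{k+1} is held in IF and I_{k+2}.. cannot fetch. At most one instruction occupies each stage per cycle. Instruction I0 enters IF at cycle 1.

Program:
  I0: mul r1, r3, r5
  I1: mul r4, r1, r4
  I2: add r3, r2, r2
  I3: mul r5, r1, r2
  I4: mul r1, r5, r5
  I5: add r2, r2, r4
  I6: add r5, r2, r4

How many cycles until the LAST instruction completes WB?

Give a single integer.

I0 mul r1 <- r3,r5: IF@1 ID@2 stall=0 (-) EX@3 MEM@4 WB@5
I1 mul r4 <- r1,r4: IF@2 ID@3 stall=2 (RAW on I0.r1 (WB@5)) EX@6 MEM@7 WB@8
I2 add r3 <- r2,r2: IF@3 ID@6 stall=0 (-) EX@7 MEM@8 WB@9
I3 mul r5 <- r1,r2: IF@6 ID@7 stall=0 (-) EX@8 MEM@9 WB@10
I4 mul r1 <- r5,r5: IF@7 ID@8 stall=2 (RAW on I3.r5 (WB@10)) EX@11 MEM@12 WB@13
I5 add r2 <- r2,r4: IF@8 ID@11 stall=0 (-) EX@12 MEM@13 WB@14
I6 add r5 <- r2,r4: IF@11 ID@12 stall=2 (RAW on I5.r2 (WB@14)) EX@15 MEM@16 WB@17

Answer: 17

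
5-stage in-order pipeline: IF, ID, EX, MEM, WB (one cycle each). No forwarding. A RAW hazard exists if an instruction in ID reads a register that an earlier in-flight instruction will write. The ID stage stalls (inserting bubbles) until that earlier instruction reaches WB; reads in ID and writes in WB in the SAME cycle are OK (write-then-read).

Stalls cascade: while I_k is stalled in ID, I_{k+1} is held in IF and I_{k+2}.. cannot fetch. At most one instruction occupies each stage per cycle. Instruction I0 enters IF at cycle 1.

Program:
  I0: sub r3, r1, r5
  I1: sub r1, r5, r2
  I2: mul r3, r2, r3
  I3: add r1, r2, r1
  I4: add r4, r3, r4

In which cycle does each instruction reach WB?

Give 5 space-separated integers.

I0 sub r3 <- r1,r5: IF@1 ID@2 stall=0 (-) EX@3 MEM@4 WB@5
I1 sub r1 <- r5,r2: IF@2 ID@3 stall=0 (-) EX@4 MEM@5 WB@6
I2 mul r3 <- r2,r3: IF@3 ID@4 stall=1 (RAW on I0.r3 (WB@5)) EX@6 MEM@7 WB@8
I3 add r1 <- r2,r1: IF@4 ID@6 stall=0 (-) EX@7 MEM@8 WB@9
I4 add r4 <- r3,r4: IF@6 ID@7 stall=1 (RAW on I2.r3 (WB@8)) EX@9 MEM@10 WB@11

Answer: 5 6 8 9 11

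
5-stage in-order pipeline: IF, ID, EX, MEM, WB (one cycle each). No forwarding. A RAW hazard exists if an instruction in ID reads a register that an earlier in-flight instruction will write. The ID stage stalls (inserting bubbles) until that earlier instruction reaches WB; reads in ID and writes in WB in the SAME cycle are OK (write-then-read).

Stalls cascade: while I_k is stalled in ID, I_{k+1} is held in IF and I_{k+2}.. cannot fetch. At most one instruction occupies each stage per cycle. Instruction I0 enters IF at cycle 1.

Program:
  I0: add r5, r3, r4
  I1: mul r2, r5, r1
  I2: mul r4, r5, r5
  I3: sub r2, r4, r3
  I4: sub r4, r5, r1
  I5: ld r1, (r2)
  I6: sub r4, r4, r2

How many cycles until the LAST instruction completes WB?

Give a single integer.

I0 add r5 <- r3,r4: IF@1 ID@2 stall=0 (-) EX@3 MEM@4 WB@5
I1 mul r2 <- r5,r1: IF@2 ID@3 stall=2 (RAW on I0.r5 (WB@5)) EX@6 MEM@7 WB@8
I2 mul r4 <- r5,r5: IF@3 ID@6 stall=0 (-) EX@7 MEM@8 WB@9
I3 sub r2 <- r4,r3: IF@6 ID@7 stall=2 (RAW on I2.r4 (WB@9)) EX@10 MEM@11 WB@12
I4 sub r4 <- r5,r1: IF@7 ID@10 stall=0 (-) EX@11 MEM@12 WB@13
I5 ld r1 <- r2: IF@10 ID@11 stall=1 (RAW on I3.r2 (WB@12)) EX@13 MEM@14 WB@15
I6 sub r4 <- r4,r2: IF@11 ID@13 stall=0 (-) EX@14 MEM@15 WB@16

Answer: 16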